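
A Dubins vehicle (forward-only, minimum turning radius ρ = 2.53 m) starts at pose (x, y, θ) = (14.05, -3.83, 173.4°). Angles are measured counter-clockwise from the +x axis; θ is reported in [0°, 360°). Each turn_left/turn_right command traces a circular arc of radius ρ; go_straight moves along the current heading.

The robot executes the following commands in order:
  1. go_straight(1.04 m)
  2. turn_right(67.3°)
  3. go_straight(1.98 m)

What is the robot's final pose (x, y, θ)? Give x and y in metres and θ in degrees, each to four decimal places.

set_pose: (x, y, θ) = (14.0500, -3.8300, 173.4000°), ρ = 2.53
go_straight(1.04): x += 1.04·cos θ, y += 1.04·sin θ → (13.0169, -3.7105, 173.4000°)
turn_right(67.3°): centre at ρ to the right, rotate −67.3° → (10.8769, -1.8988, 106.1000°)
go_straight(1.98): x += 1.98·cos θ, y += 1.98·sin θ → (10.3278, 0.0035, 106.1000°)

(10.3278, 0.0035, 106.1000°)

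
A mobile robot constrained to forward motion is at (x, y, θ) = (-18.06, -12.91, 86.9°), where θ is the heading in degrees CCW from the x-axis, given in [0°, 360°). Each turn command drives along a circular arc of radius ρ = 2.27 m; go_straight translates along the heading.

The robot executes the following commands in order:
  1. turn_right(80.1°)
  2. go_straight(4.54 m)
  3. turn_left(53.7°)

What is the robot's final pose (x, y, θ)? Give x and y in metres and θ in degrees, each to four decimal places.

(-9.8471, -9.1049, 60.5000°)

set_pose: (x, y, θ) = (-18.0600, -12.9100, 86.9000°), ρ = 2.27
turn_right(80.1°): centre at ρ to the right, rotate −80.1° → (-16.0621, -10.7787, 6.8000°)
go_straight(4.54): x += 4.54·cos θ, y += 4.54·sin θ → (-11.5540, -10.2412, 6.8000°)
turn_left(53.7°): centre at ρ to the left, rotate +53.7° → (-9.8471, -9.1049, 60.5000°)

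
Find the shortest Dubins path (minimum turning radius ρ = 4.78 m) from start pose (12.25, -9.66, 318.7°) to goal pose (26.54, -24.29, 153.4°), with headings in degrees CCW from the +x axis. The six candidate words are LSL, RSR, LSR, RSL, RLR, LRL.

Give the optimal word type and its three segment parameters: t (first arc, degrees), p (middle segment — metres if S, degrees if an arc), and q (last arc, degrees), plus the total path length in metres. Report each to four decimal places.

LSR: t = 24.6552°, p = 16.7142 m, q = 189.9552°, L = 34.6184 m

Let ψ = atan2(Δy, Δx) = atan2(-14.63, 14.29) = -45.6736° be the start→goal bearing.
Normalize: d = |goal − start| / ρ = 20.450941/4.78 = 4.278440, α = (θ_start − ψ) mod 360° = 4.3736° = 0.076333 rad, β = (θ_goal − ψ) mod 360° = 199.0736° = 3.474489 rad.
Common terms: sin α = 0.076259, cos α = 0.997088, sin β = -0.326782, cos β = -0.945100, cos(α−β) = -0.967268, d² = 18.305045. Work in radians in the unit-radius frame; every candidate has L = ρ·(t + p + q).
LSL: p² = 2 + d² − 2cos(α−β) + 2d(sin α − sin β) = 25.688355; p = √p² = 5.068368; φ = atan2(cos β − cos α, d + sin α − sin β) = -0.393256 rad; t = (φ − α) mod 2π = 5.813596 rad, q = (β − φ) mod 2π = 3.867745 rad → L = 4.78·(5.813596 + 5.068368 + 3.867745) = 4.78·14.749709 = 70.503611 m
RSR: p² = 2 + d² − 2cos(α−β) + 2d(sin β − sin α) = 18.790807; p = √p² = 4.334836; φ = atan2(cos α − cos β, d − sin α + sin β) = 0.464574 rad; t = (α − φ) mod 2π = 5.894945 rad, q = (φ − β) mod 2π = 3.273270 rad → L = 4.78·(5.894945 + 4.334836 + 3.273270) = 4.78·13.503051 = 64.544584 m
LSR: p² = d² − 2 + 2cos(α−β) + 2d(sin α + sin β) = 12.226816; p = √p² = 3.496686; φ = atan2(−cos α − cos β, d + sin α + sin β) − atan2(−2, p) = 0.506648 rad; t = (φ − α) mod 2π = 0.430315 rad, q = (φ − β) mod 2π = 3.315344 rad → L = 4.78·(0.430315 + 3.496686 + 3.315344) = 4.78·7.242345 = 34.618410 m
RSL: p² = d² − 2 + 2cos(α−β) − 2d(sin α + sin β) = 16.514204; p = √p² = 4.063767; φ = atan2(cos α + cos β, d − sin α − sin β) − atan2(2, p) = -0.445873 rad; t = (α − φ) mod 2π = 0.522206 rad, q = (β − φ) mod 2π = 3.920362 rad → L = 4.78·(0.522206 + 4.063767 + 3.920362) = 4.78·8.506335 = 40.660282 m
RLR: c = (6 − d² + 2cos(α−β) + 2d(sin α − sin β))/8 = -1.348851, |c| > 1 → infeasible
LRL: c = (6 − d² + 2cos(α−β) − 2d(sin α − sin β))/8 = -2.211044, |c| > 1 → infeasible
Shortest: LSR with L = 34.618410 m ≈ 34.6184 m
Convert LSR to answer units (arcs ×180/π): t = 0.430315·180/π = 24.6552°, p = ρ·p = 4.78·3.496686 = 16.7142 m, q = 3.315344·180/π = 189.9552°, L = 34.6184 m.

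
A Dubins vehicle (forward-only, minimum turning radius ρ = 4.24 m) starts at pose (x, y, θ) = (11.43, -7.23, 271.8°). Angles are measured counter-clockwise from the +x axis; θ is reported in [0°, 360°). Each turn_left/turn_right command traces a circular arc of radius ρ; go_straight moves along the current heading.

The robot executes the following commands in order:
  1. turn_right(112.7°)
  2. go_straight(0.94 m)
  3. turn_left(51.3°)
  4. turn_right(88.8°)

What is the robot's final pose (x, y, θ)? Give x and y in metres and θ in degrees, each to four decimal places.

(-4.6137, -9.8575, 121.6000°)

set_pose: (x, y, θ) = (11.4300, -7.2300, 271.8000°), ρ = 4.24
turn_right(112.7°): centre at ρ to the right, rotate −112.7° → (5.6795, -11.3242, 159.1000°)
go_straight(0.94): x += 0.94·cos θ, y += 0.94·sin θ → (4.8014, -10.9889, 159.1000°)
turn_left(51.3°): centre at ρ to the left, rotate +51.3° → (1.1432, -11.2928, 210.4000°)
turn_right(88.8°): centre at ρ to the right, rotate −88.8° → (-4.6137, -9.8575, 121.6000°)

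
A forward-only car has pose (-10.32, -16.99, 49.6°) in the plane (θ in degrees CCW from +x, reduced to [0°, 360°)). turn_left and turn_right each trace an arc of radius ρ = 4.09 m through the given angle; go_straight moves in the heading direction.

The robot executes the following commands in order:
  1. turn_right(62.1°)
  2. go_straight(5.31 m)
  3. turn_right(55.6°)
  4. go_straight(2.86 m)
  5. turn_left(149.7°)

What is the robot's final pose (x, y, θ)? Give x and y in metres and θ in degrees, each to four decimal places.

(10.6814, -20.9902, 81.6000°)

set_pose: (x, y, θ) = (-10.3200, -16.9900, 49.6000°), ρ = 4.09
turn_right(62.1°): centre at ρ to the right, rotate −62.1° → (-6.3201, -15.6478, -12.5000° ≡ 347.5000°)
go_straight(5.31): x += 5.31·cos θ, y += 5.31·sin θ → (-1.1359, -16.7971, 347.5000°)
turn_right(55.6°): centre at ρ to the right, rotate −55.6° → (1.7737, -19.2646, 291.9000°)
go_straight(2.86): x += 2.86·cos θ, y += 2.86·sin θ → (2.8404, -21.9182, 291.9000°)
turn_left(149.7°): centre at ρ to the left, rotate +149.7° → (10.6814, -20.9902, 441.6000° ≡ 81.6000°)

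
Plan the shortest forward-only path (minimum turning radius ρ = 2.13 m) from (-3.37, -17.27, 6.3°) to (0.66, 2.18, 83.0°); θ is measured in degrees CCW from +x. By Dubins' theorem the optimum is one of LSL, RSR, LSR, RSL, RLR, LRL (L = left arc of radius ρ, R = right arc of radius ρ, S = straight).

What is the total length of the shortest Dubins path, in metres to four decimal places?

Let ψ = atan2(Δy, Δx) = atan2(19.45, 4.03) = 78.2941° be the start→goal bearing.
Normalize: d = |goal − start| / ρ = 19.863117/2.13 = 9.325407, α = (θ_start − ψ) mod 360° = 288.0059° = 5.026652 rad, β = (θ_goal − ψ) mod 360° = 4.7059° = 0.082134 rad.
Common terms: sin α = -0.951025, cos α = 0.309115, sin β = 0.082042, cos β = 0.996629, cos(α−β) = 0.230050, d² = 86.963213. Work in radians in the unit-radius frame; every candidate has L = ρ·(t + p + q).
LSL: p² = 2 + d² − 2cos(α−β) + 2d(sin α − sin β) = 69.235589; p = √p² = 8.320793; φ = atan2(cos β − cos α, d + sin α − sin β) = 0.082720 rad; t = (φ − α) mod 2π = 1.339254 rad, q = (β − φ) mod 2π = 6.282599 rad → L = 2.13·(1.339254 + 8.320793 + 6.282599) = 2.13·15.942645 = 33.957835 m
RSR: p² = 2 + d² − 2cos(α−β) + 2d(sin β − sin α) = 107.770638; p = √p² = 10.381264; φ = atan2(cos α − cos β, d − sin α + sin β) = -0.066275 rad; t = (α − φ) mod 2π = 5.092927 rad, q = (φ − β) mod 2π = 6.134776 rad → L = 2.13·(5.092927 + 10.381264 + 6.134776) = 2.13·21.608967 = 46.027099 m
LSR: p² = d² − 2 + 2cos(α−β) + 2d(sin α + sin β) = 69.216074; p = √p² = 8.319620; φ = atan2(−cos α − cos β, d + sin α + sin β) − atan2(−2, p) = 0.082720 rad; t = (φ − α) mod 2π = 1.339254 rad, q = (φ − β) mod 2π = 0.000586 rad → L = 2.13·(1.339254 + 8.319620 + 0.000586) = 2.13·9.659460 = 20.574650 m
RSL: p² = d² − 2 + 2cos(α−β) − 2d(sin α + sin β) = 101.630551; p = √p² = 10.081198; φ = atan2(cos α + cos β, d − sin α − sin β) − atan2(2, p) = -0.068455 rad; t = (α − φ) mod 2π = 5.095107 rad, q = (β − φ) mod 2π = 0.150589 rad → L = 2.13·(5.095107 + 10.081198 + 0.150589) = 2.13·15.326894 = 32.646284 m
RLR: c = (6 − d² + 2cos(α−β) + 2d(sin α − sin β))/8 = -12.471330, |c| > 1 → infeasible
LRL: c = (6 − d² + 2cos(α−β) − 2d(sin α − sin β))/8 = -7.654449, |c| > 1 → infeasible
Shortest: LSR with L = 20.574650 m ≈ 20.5747 m

20.5747 m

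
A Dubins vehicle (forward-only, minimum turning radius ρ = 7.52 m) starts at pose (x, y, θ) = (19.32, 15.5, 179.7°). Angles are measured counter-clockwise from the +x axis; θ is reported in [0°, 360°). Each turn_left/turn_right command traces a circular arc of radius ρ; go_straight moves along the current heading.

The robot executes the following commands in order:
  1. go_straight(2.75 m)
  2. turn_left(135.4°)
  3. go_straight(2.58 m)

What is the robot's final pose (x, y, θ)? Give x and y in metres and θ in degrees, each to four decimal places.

(13.0500, 0.8466, 315.1000°)

set_pose: (x, y, θ) = (19.3200, 15.5000, 179.7000°), ρ = 7.52
go_straight(2.75): x += 2.75·cos θ, y += 2.75·sin θ → (16.5700, 15.5144, 179.7000°)
turn_left(135.4°): centre at ρ to the left, rotate +135.4° → (11.2225, 2.6678, 315.1000°)
go_straight(2.58): x += 2.58·cos θ, y += 2.58·sin θ → (13.0500, 0.8466, 315.1000°)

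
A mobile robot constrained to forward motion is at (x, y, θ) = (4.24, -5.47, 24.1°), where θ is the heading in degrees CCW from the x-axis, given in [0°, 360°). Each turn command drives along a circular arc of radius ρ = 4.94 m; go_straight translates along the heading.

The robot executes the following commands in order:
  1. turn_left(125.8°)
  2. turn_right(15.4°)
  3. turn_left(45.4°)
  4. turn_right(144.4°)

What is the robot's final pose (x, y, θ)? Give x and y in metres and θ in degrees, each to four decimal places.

set_pose: (x, y, θ) = (4.2400, -5.4700, 24.1000°), ρ = 4.94
turn_left(125.8°): centre at ρ to the left, rotate +125.8° → (4.7003, 3.3132, 149.9000°)
turn_right(15.4°): centre at ρ to the right, rotate −15.4° → (3.6543, 4.1246, 134.5000°)
turn_left(45.4°): centre at ρ to the left, rotate +45.4° → (0.1395, 5.6021, 179.9000°)
turn_right(144.4°): centre at ρ to the right, rotate −144.4° → (-2.7206, 14.5638, 35.5000°)

(-2.7206, 14.5638, 35.5000°)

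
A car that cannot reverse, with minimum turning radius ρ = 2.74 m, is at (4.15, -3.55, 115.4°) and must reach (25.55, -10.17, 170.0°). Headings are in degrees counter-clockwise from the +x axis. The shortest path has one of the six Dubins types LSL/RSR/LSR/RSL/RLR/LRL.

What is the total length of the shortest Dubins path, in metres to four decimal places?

Let ψ = atan2(Δy, Δx) = atan2(-6.62, 21.40) = -17.1892° be the start→goal bearing.
Normalize: d = |goal − start| / ρ = 22.400545/2.74 = 8.175381, α = (θ_start − ψ) mod 360° = 132.5892° = 2.314119 rad, β = (θ_goal − ψ) mod 360° = 187.1892° = 3.267068 rad.
Common terms: sin α = 0.736224, cos α = -0.676738, sin β = -0.125147, cos β = -0.992138, cos(α−β) = 0.579281, d² = 66.836859. Work in radians in the unit-radius frame; every candidate has L = ρ·(t + p + q).
LSL: p² = 2 + d² − 2cos(α−β) + 2d(sin α − sin β) = 81.762370; p = √p² = 9.042255; φ = atan2(cos β − cos α, d + sin α − sin β) = -0.034888 rad; t = (φ − α) mod 2π = 3.934179 rad, q = (β − φ) mod 2π = 3.301956 rad → L = 2.74·(3.934179 + 9.042255 + 3.301956) = 2.74·16.278390 = 44.602788 m
RSR: p² = 2 + d² − 2cos(α−β) + 2d(sin β − sin α) = 53.594223; p = √p² = 7.320808; φ = atan2(cos α − cos β, d − sin α + sin β) = 0.043096 rad; t = (α − φ) mod 2π = 2.271023 rad, q = (φ − β) mod 2π = 3.059213 rad → L = 2.74·(2.271023 + 7.320808 + 3.059213) = 2.74·12.651043 = 34.663858 m
LSR: p² = d² − 2 + 2cos(α−β) + 2d(sin α + sin β) = 75.987004; p = √p² = 8.717052; φ = atan2(−cos α − cos β, d + sin α + sin β) − atan2(−2, p) = 0.413233 rad; t = (φ − α) mod 2π = 4.382300 rad, q = (φ − β) mod 2π = 3.429350 rad → L = 2.74·(4.382300 + 8.717052 + 3.429350) = 2.74·16.528703 = 45.288646 m
RSL: p² = d² − 2 + 2cos(α−β) − 2d(sin α + sin β) = 56.003838; p = √p² = 7.483571; φ = atan2(cos α + cos β, d − sin α − sin β) − atan2(2, p) = -0.478295 rad; t = (α − φ) mod 2π = 2.792414 rad, q = (β − φ) mod 2π = 3.745364 rad → L = 2.74·(2.792414 + 7.483571 + 3.745364) = 2.74·14.021349 = 38.418497 m
RLR: c = (6 − d² + 2cos(α−β) + 2d(sin α − sin β))/8 = -5.699278, |c| > 1 → infeasible
LRL: c = (6 − d² + 2cos(α−β) − 2d(sin α − sin β))/8 = -9.220296, |c| > 1 → infeasible
Shortest: RSR with L = 34.663858 m ≈ 34.6639 m

34.6639 m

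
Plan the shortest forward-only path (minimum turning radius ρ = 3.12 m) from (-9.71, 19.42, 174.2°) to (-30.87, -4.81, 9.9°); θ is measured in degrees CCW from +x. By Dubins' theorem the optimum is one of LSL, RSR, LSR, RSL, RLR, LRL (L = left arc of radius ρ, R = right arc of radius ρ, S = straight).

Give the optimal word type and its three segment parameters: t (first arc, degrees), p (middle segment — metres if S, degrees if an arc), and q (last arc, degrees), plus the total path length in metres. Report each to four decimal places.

Let ψ = atan2(Δy, Δx) = atan2(-24.23, -21.16) = -131.1306° be the start→goal bearing.
Normalize: d = |goal − start| / ρ = 32.168906/3.12 = 10.310547, α = (θ_start − ψ) mod 360° = 305.3306° = 5.329025 rad, β = (θ_goal − ψ) mod 360° = 141.0306° = 2.461449 rad.
Common terms: sin α = -0.815829, cos α = 0.578294, sin β = 0.628905, cos β = -0.777482, cos(α−β) = -0.962692, d² = 106.307374. Work in radians in the unit-radius frame; every candidate has L = ρ·(t + p + q).
LSL: p² = 2 + d² − 2cos(α−β) + 2d(sin α − sin β) = 80.440777; p = √p² = 8.968878; φ = atan2(cos β − cos α, d + sin α − sin β) = -0.151746 rad; t = (φ − α) mod 2π = 0.802414 rad, q = (β − φ) mod 2π = 2.613195 rad → L = 3.12·(0.802414 + 8.968878 + 2.613195) = 3.12·12.384488 = 38.639601 m
RSR: p² = 2 + d² − 2cos(α−β) + 2d(sin β − sin α) = 140.024738; p = √p² = 11.833205; φ = atan2(cos α − cos β, d − sin α + sin β) = 0.114826 rad; t = (α − φ) mod 2π = 5.214199 rad, q = (φ − β) mod 2π = 3.936562 rad → L = 3.12·(5.214199 + 11.833205 + 3.936562) = 3.12·20.983966 = 65.469974 m
LSR: p² = d² − 2 + 2cos(α−β) + 2d(sin α + sin β) = 98.527419; p = √p² = 9.926098; φ = atan2(−cos α − cos β, d + sin α + sin β) − atan2(−2, p) = 0.218500 rad; t = (φ − α) mod 2π = 1.172660 rad, q = (φ − β) mod 2π = 4.040236 rad → L = 3.12·(1.172660 + 9.926098 + 4.040236) = 3.12·15.138995 = 47.233663 m
RSL: p² = d² − 2 + 2cos(α−β) − 2d(sin α + sin β) = 106.236562; p = √p² = 10.307112; φ = atan2(cos α + cos β, d − sin α − sin β) − atan2(2, p) = -0.210632 rad; t = (α − φ) mod 2π = 5.539657 rad, q = (β − φ) mod 2π = 2.672081 rad → L = 3.12·(5.539657 + 10.307112 + 2.672081) = 3.12·18.518849 = 57.778810 m
RLR: c = (6 − d² + 2cos(α−β) + 2d(sin α − sin β))/8 = -16.503092, |c| > 1 → infeasible
LRL: c = (6 − d² + 2cos(α−β) − 2d(sin α − sin β))/8 = -9.055097, |c| > 1 → infeasible
Shortest: LSL with L = 38.639601 m ≈ 38.6396 m
Convert LSL to answer units (arcs ×180/π): t = 0.802414·180/π = 45.9749°, p = ρ·p = 3.12·8.968878 = 27.9829 m, q = 2.613195·180/π = 149.7251°, L = 38.6396 m.

LSL: t = 45.9749°, p = 27.9829 m, q = 149.7251°, L = 38.6396 m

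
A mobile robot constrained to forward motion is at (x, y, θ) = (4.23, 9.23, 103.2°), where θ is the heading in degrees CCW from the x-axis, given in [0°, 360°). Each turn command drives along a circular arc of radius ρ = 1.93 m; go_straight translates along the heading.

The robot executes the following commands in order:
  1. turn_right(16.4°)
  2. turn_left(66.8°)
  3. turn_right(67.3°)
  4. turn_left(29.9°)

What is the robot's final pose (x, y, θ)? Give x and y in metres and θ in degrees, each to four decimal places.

set_pose: (x, y, θ) = (4.2300, 9.2300, 103.2000°), ρ = 1.93
turn_right(16.4°): centre at ρ to the right, rotate −16.4° → (4.1820, 9.7785, 86.8000°)
turn_left(66.8°): centre at ρ to the left, rotate +66.8° → (3.1132, 11.6149, 153.6000°)
turn_right(67.3°): centre at ρ to the right, rotate −67.3° → (2.0453, 13.4682, 86.3000°)
turn_left(29.9°): centre at ρ to the left, rotate +29.9° → (1.8511, 14.4448, 116.2000°)

(1.8511, 14.4448, 116.2000°)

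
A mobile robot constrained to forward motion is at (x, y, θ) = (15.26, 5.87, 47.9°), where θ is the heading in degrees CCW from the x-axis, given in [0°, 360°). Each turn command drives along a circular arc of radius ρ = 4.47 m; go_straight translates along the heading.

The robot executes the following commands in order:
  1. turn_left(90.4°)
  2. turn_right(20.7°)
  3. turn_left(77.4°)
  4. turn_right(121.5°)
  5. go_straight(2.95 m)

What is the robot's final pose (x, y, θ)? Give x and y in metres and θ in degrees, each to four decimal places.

set_pose: (x, y, θ) = (15.2600, 5.8700, 47.9000°), ρ = 4.47
turn_left(90.4°): centre at ρ to the left, rotate +90.4° → (14.9169, 12.2043, 138.3000°)
turn_right(20.7°): centre at ρ to the right, rotate −20.7° → (13.9292, 13.4708, 117.6000°)
turn_left(77.4°): centre at ρ to the left, rotate +77.4° → (8.8109, 15.7176, 195.0000°)
turn_right(121.5°): centre at ρ to the right, rotate −121.5° → (3.3681, 21.3048, 73.5000°)
go_straight(2.95): x += 2.95·cos θ, y += 2.95·sin θ → (4.2059, 24.1333, 73.5000°)

(4.2059, 24.1333, 73.5000°)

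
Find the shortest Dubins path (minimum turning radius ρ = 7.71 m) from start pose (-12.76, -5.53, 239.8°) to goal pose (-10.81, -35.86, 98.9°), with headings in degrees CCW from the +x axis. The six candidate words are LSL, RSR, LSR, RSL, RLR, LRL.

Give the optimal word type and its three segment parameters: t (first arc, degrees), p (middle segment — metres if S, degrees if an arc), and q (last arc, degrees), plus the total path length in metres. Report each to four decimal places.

Let ψ = atan2(Δy, Δx) = atan2(-30.33, 1.95) = -86.3214° be the start→goal bearing.
Normalize: d = |goal − start| / ρ = 30.392621/7.71 = 3.941974, α = (θ_start − ψ) mod 360° = 326.1214° = 5.691891 rad, β = (θ_goal − ψ) mod 360° = 185.2214° = 3.232723 rad.
Common terms: sin α = -0.557436, cos α = 0.830220, sin β = -0.091004, cos β = -0.995851, cos(α−β) = -0.776046, d² = 15.539160. Work in radians in the unit-radius frame; every candidate has L = ρ·(t + p + q).
LSL: p² = 2 + d² − 2cos(α−β) + 2d(sin α − sin β) = 15.413928; p = √p² = 3.926058; φ = atan2(cos β − cos α, d + sin α − sin β) = -0.483765 rad; t = (φ − α) mod 2π = 0.107529 rad, q = (β − φ) mod 2π = 3.716488 rad → L = 7.71·(0.107529 + 3.926058 + 3.716488) = 7.71·7.750074 = 59.753071 m
RSR: p² = 2 + d² − 2cos(α−β) + 2d(sin β − sin α) = 22.768578; p = √p² = 4.771643; φ = atan2(cos α − cos β, d − sin α + sin β) = 0.392709 rad; t = (α − φ) mod 2π = 5.299183 rad, q = (φ − β) mod 2π = 3.443171 rad → L = 7.71·(5.299183 + 4.771643 + 3.443171) = 7.71·13.513997 = 104.192919 m
LSR: p² = d² − 2 + 2cos(α−β) + 2d(sin α + sin β) = 6.874804; p = √p² = 2.621985; φ = atan2(−cos α − cos β, d + sin α + sin β) − atan2(−2, p) = 0.701878 rad; t = (φ − α) mod 2π = 1.293172 rad, q = (φ − β) mod 2π = 3.752341 rad → L = 7.71·(1.293172 + 2.621985 + 3.752341) = 7.71·7.667498 = 59.116406 m
RSL: p² = d² − 2 + 2cos(α−β) − 2d(sin α + sin β) = 17.099331; p = √p² = 4.135134; φ = atan2(cos α + cos β, d − sin α − sin β) − atan2(2, p) = -0.486557 rad; t = (α − φ) mod 2π = 6.178448 rad, q = (β − φ) mod 2π = 3.719279 rad → L = 7.71·(6.178448 + 4.135134 + 3.719279) = 7.71·14.032861 = 108.193360 m
RLR: c = (6 − d² + 2cos(α−β) + 2d(sin α − sin β))/8 = -1.846072, |c| > 1 → infeasible
LRL: c = (6 − d² + 2cos(α−β) − 2d(sin α − sin β))/8 = -0.926741; p = 2π − arccos c = 3.526745 rad; φ = atan2(cos β − cos α, d + sin α − sin β) = -0.483765 rad; t = (φ − α + p/2) mod 2π = 1.870901 rad, q = (β − α − t + p) mod 2π = 5.479860 rad → L = 7.71·(1.870901 + 3.526745 + 5.479860) = 7.71·10.877507 = 83.865580 m
Shortest: LSR with L = 59.116406 m ≈ 59.1164 m
Convert LSR to answer units (arcs ×180/π): t = 1.293172·180/π = 74.0933°, p = ρ·p = 7.71·2.621985 = 20.2155 m, q = 3.752341·180/π = 214.9933°, L = 59.1164 m.

LSR: t = 74.0933°, p = 20.2155 m, q = 214.9933°, L = 59.1164 m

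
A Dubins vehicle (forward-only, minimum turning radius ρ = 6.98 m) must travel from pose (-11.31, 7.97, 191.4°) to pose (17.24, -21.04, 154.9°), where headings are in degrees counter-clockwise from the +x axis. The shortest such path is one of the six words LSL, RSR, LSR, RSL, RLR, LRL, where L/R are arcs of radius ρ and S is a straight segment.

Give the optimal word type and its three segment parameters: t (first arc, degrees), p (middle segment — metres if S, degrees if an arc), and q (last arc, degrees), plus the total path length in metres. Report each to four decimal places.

LSR: t = 165.0671°, p = 31.0505 m, q = 201.5671°, L = 75.7153 m

Let ψ = atan2(Δy, Δx) = atan2(-29.01, 28.55) = -45.4579° be the start→goal bearing.
Normalize: d = |goal − start| / ρ = 40.702366/6.98 = 5.831285, α = (θ_start − ψ) mod 360° = 236.8579° = 4.133950 rad, β = (θ_goal − ψ) mod 360° = 200.3579° = 3.496905 rad.
Common terms: sin α = -0.837317, cos α = -0.546718, sin β = -0.347883, cos β = -0.937538, cos(α−β) = 0.803857, d² = 34.003879. Work in radians in the unit-radius frame; every candidate has L = ρ·(t + p + q).
LSL: p² = 2 + d² − 2cos(α−β) + 2d(sin α − sin β) = 28.688106; p = √p² = 5.356128; φ = atan2(cos β − cos α, d + sin α − sin β) = -0.073032 rad; t = (φ − α) mod 2π = 2.076204 rad, q = (β − φ) mod 2π = 3.569937 rad → L = 6.98·(2.076204 + 5.356128 + 3.569937) = 6.98·11.002268 = 76.795831 m
RSR: p² = 2 + d² − 2cos(α−β) + 2d(sin β − sin α) = 40.104225; p = √p² = 6.332790; φ = atan2(cos α − cos β, d − sin α + sin β) = 0.061753 rad; t = (α − φ) mod 2π = 4.072197 rad, q = (φ − β) mod 2π = 2.848034 rad → L = 6.98·(4.072197 + 6.332790 + 2.848034) = 6.98·13.253020 = 92.506081 m
LSR: p² = d² − 2 + 2cos(α−β) + 2d(sin α + sin β) = 19.789117; p = √p² = 4.448496; φ = atan2(−cos α − cos β, d + sin α + sin β) − atan2(−2, p) = 0.731729 rad; t = (φ − α) mod 2π = 2.880965 rad, q = (φ − β) mod 2π = 3.518010 rad → L = 6.98·(2.880965 + 4.448496 + 3.518010) = 6.98·10.847471 = 75.715348 m
RSL: p² = d² − 2 + 2cos(α−β) − 2d(sin α + sin β) = 47.434069; p = √p² = 6.887240; φ = atan2(cos α + cos β, d − sin α − sin β) − atan2(2, p) = -0.491084 rad; t = (α − φ) mod 2π = 4.625034 rad, q = (β − φ) mod 2π = 3.987989 rad → L = 6.98·(4.625034 + 6.887240 + 3.987989) = 6.98·15.500262 = 108.191832 m
RLR: c = (6 − d² + 2cos(α−β) + 2d(sin α − sin β))/8 = -4.013028, |c| > 1 → infeasible
LRL: c = (6 − d² + 2cos(α−β) − 2d(sin α − sin β))/8 = -2.586013, |c| > 1 → infeasible
Shortest: LSR with L = 75.715348 m ≈ 75.7153 m
Convert LSR to answer units (arcs ×180/π): t = 2.880965·180/π = 165.0671°, p = ρ·p = 6.98·4.448496 = 31.0505 m, q = 3.518010·180/π = 201.5671°, L = 75.7153 m.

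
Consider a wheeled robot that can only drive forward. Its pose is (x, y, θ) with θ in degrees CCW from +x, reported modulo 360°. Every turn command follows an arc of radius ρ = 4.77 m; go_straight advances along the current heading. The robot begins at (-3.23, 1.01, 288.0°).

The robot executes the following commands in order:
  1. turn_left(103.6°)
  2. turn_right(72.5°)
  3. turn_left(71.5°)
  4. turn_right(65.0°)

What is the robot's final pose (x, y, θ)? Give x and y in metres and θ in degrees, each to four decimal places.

set_pose: (x, y, θ) = (-3.2300, 1.0100, 288.0000°), ρ = 4.77
turn_left(103.6°): centre at ρ to the left, rotate +103.6° → (3.8060, -1.5787, 391.6000° ≡ 31.6000°)
turn_right(72.5°): centre at ρ to the right, rotate −72.5° → (9.4285, -2.0360, -40.9000° ≡ 319.1000°)
turn_left(71.5°): centre at ρ to the left, rotate +71.5° → (14.9797, -2.5364, 390.6000° ≡ 30.6000°)
turn_right(65.0°): centre at ρ to the right, rotate −65.0° → (20.1027, -2.7063, -34.4000° ≡ 325.6000°)

(20.1027, -2.7063, 325.6000°)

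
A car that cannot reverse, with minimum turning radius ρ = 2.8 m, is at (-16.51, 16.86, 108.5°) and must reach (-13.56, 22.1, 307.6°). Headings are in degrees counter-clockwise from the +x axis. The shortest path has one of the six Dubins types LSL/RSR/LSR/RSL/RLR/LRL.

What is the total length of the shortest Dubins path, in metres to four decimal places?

11.4134 m

Let ψ = atan2(Δy, Δx) = atan2(5.24, 2.95) = 60.6215° be the start→goal bearing.
Normalize: d = |goal − start| / ρ = 6.013327/2.8 = 2.147617, α = (θ_start − ψ) mod 360° = 47.8785° = 0.835638 rad, β = (θ_goal − ψ) mod 360° = 246.9785° = 4.310588 rad.
Common terms: sin α = 0.741724, cos α = 0.670705, sin β = -0.920358, cos β = -0.391076, cos(α−β) = -0.944949, d² = 4.612258. Work in radians in the unit-radius frame; every candidate has L = ρ·(t + p + q).
LSL: p² = 2 + d² − 2cos(α−β) + 2d(sin α − sin β) = 15.641189; p = √p² = 3.954894; φ = atan2(cos β − cos α, d + sin α − sin β) = -0.271807 rad; t = (φ − α) mod 2π = 5.175740 rad, q = (β − φ) mod 2π = 4.582395 rad → L = 2.8·(5.175740 + 3.954894 + 4.582395) = 2.8·13.713030 = 38.396484 m
RSR: p² = 2 + d² − 2cos(α−β) + 2d(sin β − sin α) = 1.363122; p = √p² = 1.167528; φ = atan2(cos α − cos β, d − sin α + sin β) = 1.141903 rad; t = (α − φ) mod 2π = 5.976920 rad, q = (φ − β) mod 2π = 3.114500 rad → L = 2.8·(5.976920 + 1.167528 + 3.114500) = 2.8·10.258948 = 28.725056 m
LSR: p² = d² − 2 + 2cos(α−β) + 2d(sin α + sin β) = -0.044914 < 0 → infeasible
RSL: p² = d² − 2 + 2cos(α−β) − 2d(sin α + sin β) = 1.489634; p = √p² = 1.220506; φ = atan2(cos α + cos β, d − sin α − sin β) − atan2(2, p) = -0.903240 rad; t = (α − φ) mod 2π = 1.738878 rad, q = (β − φ) mod 2π = 5.213829 rad → L = 2.8·(1.738878 + 1.220506 + 5.213829) = 2.8·8.173212 = 22.884995 m
RLR: c = (6 − d² + 2cos(α−β) + 2d(sin α − sin β))/8 = 0.829610; p = 2π − arccos c = 5.690797 rad; φ = atan2(cos α − cos β, d − sin α + sin β) = 1.141903 rad; t = (α − φ + p/2) mod 2π = 2.539134 rad, q = (α − β − t + p) mod 2π = 5.959898 rad → L = 2.8·(2.539134 + 5.690797 + 5.959898) = 2.8·14.189829 = 39.731522 m
LRL: c = (6 − d² + 2cos(α−β) − 2d(sin α − sin β))/8 = -0.955149; p = 2π − arccos c = 3.442228 rad; φ = atan2(cos β − cos α, d + sin α − sin β) = -0.271807 rad; t = (φ − α + p/2) mod 2π = 0.613669 rad, q = (β − α − t + p) mod 2π = 0.020324 rad → L = 2.8·(0.613669 + 3.442228 + 0.020324) = 2.8·4.076221 = 11.413419 m
Shortest: LRL with L = 11.413419 m ≈ 11.4134 m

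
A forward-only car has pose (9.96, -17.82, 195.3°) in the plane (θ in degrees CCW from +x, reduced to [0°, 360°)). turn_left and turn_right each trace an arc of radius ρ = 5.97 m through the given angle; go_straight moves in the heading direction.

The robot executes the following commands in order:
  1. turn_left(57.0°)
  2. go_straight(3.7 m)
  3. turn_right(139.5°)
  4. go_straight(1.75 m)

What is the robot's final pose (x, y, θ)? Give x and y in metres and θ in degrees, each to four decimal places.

set_pose: (x, y, θ) = (9.9600, -17.8200, 195.3000°), ρ = 5.97
turn_left(57.0°): centre at ρ to the left, rotate +57.0° → (5.8479, -21.7633, 252.3000°)
go_straight(3.7): x += 3.7·cos θ, y += 3.7·sin θ → (4.7230, -25.2882, 252.3000°)
turn_right(139.5°): centre at ρ to the right, rotate −139.5° → (-6.4679, -25.7866, 112.8000°)
go_straight(1.75): x += 1.75·cos θ, y += 1.75·sin θ → (-7.1461, -24.1733, 112.8000°)

(-7.1461, -24.1733, 112.8000°)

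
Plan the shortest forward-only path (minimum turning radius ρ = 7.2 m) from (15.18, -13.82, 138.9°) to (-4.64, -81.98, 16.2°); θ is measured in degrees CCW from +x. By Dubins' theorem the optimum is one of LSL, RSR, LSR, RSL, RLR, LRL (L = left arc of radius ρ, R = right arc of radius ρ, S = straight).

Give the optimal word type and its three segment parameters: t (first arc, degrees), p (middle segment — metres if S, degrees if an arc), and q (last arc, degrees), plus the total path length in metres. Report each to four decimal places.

Let ψ = atan2(Δy, Δx) = atan2(-68.16, -19.82) = -106.2137° be the start→goal bearing.
Normalize: d = |goal − start| / ρ = 70.983223/7.2 = 9.858781, α = (θ_start − ψ) mod 360° = 245.1137° = 4.278041 rad, β = (θ_goal − ψ) mod 360° = 122.4137° = 2.136522 rad.
Common terms: sin α = -0.907145, cos α = -0.420819, sin β = 0.844200, cos β = -0.536029, cos(α−β) = -0.540240, d² = 97.195563. Work in radians in the unit-radius frame; every candidate has L = ρ·(t + p + q).
LSL: p² = 2 + d² − 2cos(α−β) + 2d(sin α − sin β) = 65.743802; p = √p² = 8.108255; φ = atan2(cos β − cos α, d + sin α − sin β) = -0.014209 rad; t = (φ − α) mod 2π = 1.990935 rad, q = (β − φ) mod 2π = 2.150732 rad → L = 7.2·(1.990935 + 8.108255 + 2.150732) = 7.2·12.249921 = 88.199435 m
RSR: p² = 2 + d² − 2cos(α−β) + 2d(sin β − sin α) = 134.808286; p = √p² = 11.610697; φ = atan2(cos α − cos β, d − sin α + sin β) = 0.009923 rad; t = (α − φ) mod 2π = 4.268118 rad, q = (φ − β) mod 2π = 4.156586 rad → L = 7.2·(4.268118 + 11.610697 + 4.156586) = 7.2·20.035401 = 144.254890 m
LSR: p² = d² − 2 + 2cos(α−β) + 2d(sin α + sin β) = 92.873959; p = √p² = 9.637114; φ = atan2(−cos α − cos β, d + sin α + sin β) − atan2(−2, p) = 0.301996 rad; t = (φ − α) mod 2π = 2.307140 rad, q = (φ − β) mod 2π = 4.448659 rad → L = 7.2·(2.307140 + 9.637114 + 4.448659) = 7.2·16.392914 = 118.028977 m
RSL: p² = d² − 2 + 2cos(α−β) − 2d(sin α + sin β) = 95.356206; p = √p² = 9.765050; φ = atan2(cos α + cos β, d − sin α − sin β) − atan2(2, p) = -0.298161 rad; t = (α − φ) mod 2π = 4.576202 rad, q = (β − φ) mod 2π = 2.434683 rad → L = 7.2·(4.576202 + 9.765050 + 2.434683) = 7.2·16.775935 = 120.786731 m
RLR: c = (6 − d² + 2cos(α−β) + 2d(sin α − sin β))/8 = -15.851036, |c| > 1 → infeasible
LRL: c = (6 − d² + 2cos(α−β) − 2d(sin α − sin β))/8 = -7.217975, |c| > 1 → infeasible
Shortest: LSL with L = 88.199435 m ≈ 88.1994 m
Convert LSL to answer units (arcs ×180/π): t = 1.990935·180/π = 114.0721°, p = ρ·p = 7.2·8.108255 = 58.3794 m, q = 2.150732·180/π = 123.2279°, L = 88.1994 m.

LSL: t = 114.0721°, p = 58.3794 m, q = 123.2279°, L = 88.1994 m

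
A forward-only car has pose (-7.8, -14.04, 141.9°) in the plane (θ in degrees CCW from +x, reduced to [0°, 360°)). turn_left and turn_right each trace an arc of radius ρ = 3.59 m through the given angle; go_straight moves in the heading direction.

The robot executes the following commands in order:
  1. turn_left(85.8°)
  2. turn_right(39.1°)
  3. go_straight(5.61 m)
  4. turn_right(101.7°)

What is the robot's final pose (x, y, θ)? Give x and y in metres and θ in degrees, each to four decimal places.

(-24.4574, -12.6776, 86.9000°)

set_pose: (x, y, θ) = (-7.8000, -14.0400, 141.9000°), ρ = 3.59
turn_left(85.8°): centre at ρ to the left, rotate +85.8° → (-12.6704, -14.4490, 227.7000°)
turn_right(39.1°): centre at ρ to the right, rotate −39.1° → (-14.7889, -15.5825, 188.6000°)
go_straight(5.61): x += 5.61·cos θ, y += 5.61·sin θ → (-20.3358, -16.4214, 188.6000°)
turn_right(101.7°): centre at ρ to the right, rotate −101.7° → (-24.4574, -12.6776, 86.9000°)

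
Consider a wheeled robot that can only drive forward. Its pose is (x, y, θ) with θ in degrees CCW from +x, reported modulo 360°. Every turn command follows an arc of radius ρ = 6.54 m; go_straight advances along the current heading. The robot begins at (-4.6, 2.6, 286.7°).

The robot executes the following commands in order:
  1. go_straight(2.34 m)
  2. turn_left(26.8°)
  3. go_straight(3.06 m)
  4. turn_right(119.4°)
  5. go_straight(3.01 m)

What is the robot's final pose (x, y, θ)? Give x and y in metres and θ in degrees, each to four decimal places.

set_pose: (x, y, θ) = (-4.6000, 2.6000, 286.7000°), ρ = 6.54
go_straight(2.34): x += 2.34·cos θ, y += 2.34·sin θ → (-3.9276, 0.3587, 286.7000°)
turn_left(26.8°): centre at ρ to the left, rotate +26.8° → (-2.4074, -2.2638, 313.5000°)
go_straight(3.06): x += 3.06·cos θ, y += 3.06·sin θ → (-0.3010, -4.4835, 313.5000°)
turn_right(119.4°): centre at ρ to the right, rotate −119.4° → (-3.4517, -15.3283, 194.1000°)
go_straight(3.01): x += 3.01·cos θ, y += 3.01·sin θ → (-6.3710, -16.0615, 194.1000°)

(-6.3710, -16.0615, 194.1000°)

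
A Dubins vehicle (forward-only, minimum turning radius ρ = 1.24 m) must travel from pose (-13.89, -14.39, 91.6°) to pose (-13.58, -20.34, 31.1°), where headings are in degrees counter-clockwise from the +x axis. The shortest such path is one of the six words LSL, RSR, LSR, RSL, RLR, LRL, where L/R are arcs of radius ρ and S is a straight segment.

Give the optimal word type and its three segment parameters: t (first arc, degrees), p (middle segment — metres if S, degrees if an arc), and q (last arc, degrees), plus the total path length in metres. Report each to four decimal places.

Let ψ = atan2(Δy, Δx) = atan2(-5.95, 0.31) = -87.0175° be the start→goal bearing.
Normalize: d = |goal − start| / ρ = 5.958070/1.24 = 4.804895, α = (θ_start − ψ) mod 360° = 178.6175° = 3.117464 rad, β = (θ_goal − ψ) mod 360° = 118.1175° = 2.061540 rad.
Common terms: sin α = 0.024126, cos α = -0.999709, sin β = 0.881983, cos β = -0.471282, cos(α−β) = 0.492424, d² = 23.087019. Work in radians in the unit-radius frame; every candidate has L = ρ·(t + p + q).
LSL: p² = 2 + d² − 2cos(α−β) + 2d(sin α − sin β) = 15.858350; p = √p² = 3.982254; φ = atan2(cos β − cos α, d + sin α − sin β) = 0.133088 rad; t = (φ − α) mod 2π = 3.298809 rad, q = (β − φ) mod 2π = 1.928452 rad → L = 1.24·(3.298809 + 3.982254 + 1.928452) = 1.24·9.209516 = 11.419799 m
RSR: p² = 2 + d² − 2cos(α−β) + 2d(sin β − sin α) = 32.345993; p = √p² = 5.687354; φ = atan2(cos α − cos β, d − sin α + sin β) = -0.093047 rad; t = (α − φ) mod 2π = 3.210511 rad, q = (φ − β) mod 2π = 4.128599 rad → L = 1.24·(3.210511 + 5.687354 + 4.128599) = 1.24·13.026463 = 16.152814 m
LSR: p² = d² − 2 + 2cos(α−β) + 2d(sin α + sin β) = 30.779382; p = √p² = 5.547917; φ = atan2(−cos α − cos β, d + sin α + sin β) − atan2(−2, p) = 0.598086 rad; t = (φ − α) mod 2π = 3.763807 rad, q = (φ − β) mod 2π = 4.819731 rad → L = 1.24·(3.763807 + 5.547917 + 4.819731) = 1.24·14.131456 = 17.523005 m
RSL: p² = d² − 2 + 2cos(α−β) − 2d(sin α + sin β) = 13.364350; p = √p² = 3.655728; φ = atan2(cos α + cos β, d − sin α − sin β) − atan2(2, p) = -0.861384 rad; t = (α − φ) mod 2π = 3.978849 rad, q = (β − φ) mod 2π = 2.922924 rad → L = 1.24·(3.978849 + 3.655728 + 2.922924) = 1.24·10.557501 = 13.091302 m
RLR: c = (6 − d² + 2cos(α−β) + 2d(sin α − sin β))/8 = -3.043249, |c| > 1 → infeasible
LRL: c = (6 − d² + 2cos(α−β) − 2d(sin α − sin β))/8 = -0.982294; p = 2π − arccos c = 3.330053 rad; φ = atan2(cos β − cos α, d + sin α − sin β) = 0.133088 rad; t = (φ − α + p/2) mod 2π = 4.963836 rad, q = (β − α − t + p) mod 2π = 3.593479 rad → L = 1.24·(4.963836 + 3.330053 + 3.593479) = 1.24·11.887368 = 14.740336 m
Shortest: LSL with L = 11.419799 m ≈ 11.4198 m
Convert LSL to answer units (arcs ×180/π): t = 3.298809·180/π = 189.0078°, p = ρ·p = 1.24·3.982254 = 4.9380 m, q = 1.928452·180/π = 110.4922°, L = 11.4198 m.

LSL: t = 189.0078°, p = 4.9380 m, q = 110.4922°, L = 11.4198 m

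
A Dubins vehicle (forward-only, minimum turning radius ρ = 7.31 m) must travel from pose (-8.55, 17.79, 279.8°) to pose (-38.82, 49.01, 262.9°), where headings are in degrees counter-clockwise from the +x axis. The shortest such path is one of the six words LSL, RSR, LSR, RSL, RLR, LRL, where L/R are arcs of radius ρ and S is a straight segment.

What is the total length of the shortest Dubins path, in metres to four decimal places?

77.8577 m

Let ψ = atan2(Δy, Δx) = atan2(31.22, -30.27) = 134.1149° be the start→goal bearing.
Normalize: d = |goal − start| / ρ = 43.485185/7.31 = 5.948726, α = (θ_start − ψ) mod 360° = 145.6851° = 2.542685 rad, β = (θ_goal − ψ) mod 360° = 128.7851° = 2.247725 rad.
Common terms: sin α = 0.563740, cos α = -0.825952, sin β = 0.779501, cos β = -0.626402, cos(α−β) = 0.956814, d² = 35.387337. Work in radians in the unit-radius frame; every candidate has L = ρ·(t + p + q).
LSL: p² = 2 + d² − 2cos(α−β) + 2d(sin α − sin β) = 32.906715; p = √p² = 5.736437; φ = atan2(cos β − cos α, d + sin α − sin β) = 0.034794 rad; t = (φ − α) mod 2π = 3.775294 rad, q = (β − φ) mod 2π = 2.212931 rad → L = 7.31·(3.775294 + 5.736437 + 2.212931) = 7.31·11.724662 = 85.707280 m
RSR: p² = 2 + d² − 2cos(α−β) + 2d(sin β − sin α) = 38.040706; p = √p² = 6.167715; φ = atan2(cos α − cos β, d − sin α + sin β) = -0.032360 rad; t = (α − φ) mod 2π = 2.575045 rad, q = (φ − β) mod 2π = 4.003101 rad → L = 7.31·(2.575045 + 6.167715 + 4.003101) = 7.31·12.745861 = 93.172242 m
LSR: p² = d² − 2 + 2cos(α−β) + 2d(sin α + sin β) = 51.282109; p = √p² = 7.161153; φ = atan2(−cos α − cos β, d + sin α + sin β) − atan2(−2, p) = 0.468944 rad; t = (φ − α) mod 2π = 4.209444 rad, q = (φ − β) mod 2π = 4.504405 rad → L = 7.31·(4.209444 + 7.161153 + 4.504405) = 7.31·15.875002 = 116.046265 m
RSL: p² = d² − 2 + 2cos(α−β) − 2d(sin α + sin β) = 19.319820; p = √p² = 4.395432; φ = atan2(cos α + cos β, d − sin α − sin β) − atan2(2, p) = -0.732501 rad; t = (α − φ) mod 2π = 3.275186 rad, q = (β − φ) mod 2π = 2.980225 rad → L = 7.31·(3.275186 + 4.395432 + 2.980225) = 7.31·10.650843 = 77.857664 m
RLR: c = (6 − d² + 2cos(α−β) + 2d(sin α − sin β))/8 = -3.755088, |c| > 1 → infeasible
LRL: c = (6 − d² + 2cos(α−β) − 2d(sin α − sin β))/8 = -3.113339, |c| > 1 → infeasible
Shortest: RSL with L = 77.857664 m ≈ 77.8577 m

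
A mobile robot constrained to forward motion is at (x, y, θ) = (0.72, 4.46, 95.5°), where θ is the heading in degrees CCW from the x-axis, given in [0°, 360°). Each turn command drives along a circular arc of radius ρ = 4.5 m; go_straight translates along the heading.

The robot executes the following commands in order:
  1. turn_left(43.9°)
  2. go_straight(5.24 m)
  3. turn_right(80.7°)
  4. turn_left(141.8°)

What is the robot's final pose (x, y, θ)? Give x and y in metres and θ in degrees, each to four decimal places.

set_pose: (x, y, θ) = (0.7200, 4.4600, 95.5000°), ρ = 4.5
turn_left(43.9°): centre at ρ to the left, rotate +43.9° → (-0.8308, 7.4454, 139.4000°)
go_straight(5.24): x += 5.24·cos θ, y += 5.24·sin θ → (-4.8094, 10.8555, 139.4000°)
turn_right(80.7°): centre at ρ to the right, rotate −80.7° → (-5.7260, 16.6100, 58.7000°)
turn_left(141.8°): centre at ρ to the left, rotate +141.8° → (-11.1470, 23.1629, 200.5000°)

(-11.1470, 23.1629, 200.5000°)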